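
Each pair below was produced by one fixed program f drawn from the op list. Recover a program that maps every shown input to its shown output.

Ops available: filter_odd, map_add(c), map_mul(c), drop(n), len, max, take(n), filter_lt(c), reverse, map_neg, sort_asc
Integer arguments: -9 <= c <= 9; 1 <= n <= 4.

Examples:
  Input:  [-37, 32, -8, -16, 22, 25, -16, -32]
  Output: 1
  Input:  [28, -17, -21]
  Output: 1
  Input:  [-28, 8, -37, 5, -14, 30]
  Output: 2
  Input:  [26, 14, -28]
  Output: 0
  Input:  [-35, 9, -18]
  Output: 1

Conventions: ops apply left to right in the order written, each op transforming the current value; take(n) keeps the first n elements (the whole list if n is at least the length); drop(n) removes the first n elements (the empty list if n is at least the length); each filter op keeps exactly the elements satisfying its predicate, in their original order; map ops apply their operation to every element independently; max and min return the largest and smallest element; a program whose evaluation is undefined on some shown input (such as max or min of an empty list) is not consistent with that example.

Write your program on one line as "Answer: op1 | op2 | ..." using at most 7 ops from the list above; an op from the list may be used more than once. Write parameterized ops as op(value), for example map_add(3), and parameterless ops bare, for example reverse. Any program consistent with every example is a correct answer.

sort_asc | reverse | drop(2) | filter_odd | map_mul(-2) | len

Check, running the answer program on each example:
  [-37, 32, -8, -16, 22, 25, -16, -32] -> [-37, -32, -16, -16, -8, 22, 25, 32] -> [32, 25, 22, -8, -16, -16, -32, -37] -> [22, -8, -16, -16, -32, -37] -> [-37] -> [74] -> 1
  [28, -17, -21] -> [-21, -17, 28] -> [28, -17, -21] -> [-21] -> [-21] -> [42] -> 1
  [-28, 8, -37, 5, -14, 30] -> [-37, -28, -14, 5, 8, 30] -> [30, 8, 5, -14, -28, -37] -> [5, -14, -28, -37] -> [5, -37] -> [-10, 74] -> 2
  [26, 14, -28] -> [-28, 14, 26] -> [26, 14, -28] -> [-28] -> [] -> [] -> 0
  [-35, 9, -18] -> [-35, -18, 9] -> [9, -18, -35] -> [-35] -> [-35] -> [70] -> 1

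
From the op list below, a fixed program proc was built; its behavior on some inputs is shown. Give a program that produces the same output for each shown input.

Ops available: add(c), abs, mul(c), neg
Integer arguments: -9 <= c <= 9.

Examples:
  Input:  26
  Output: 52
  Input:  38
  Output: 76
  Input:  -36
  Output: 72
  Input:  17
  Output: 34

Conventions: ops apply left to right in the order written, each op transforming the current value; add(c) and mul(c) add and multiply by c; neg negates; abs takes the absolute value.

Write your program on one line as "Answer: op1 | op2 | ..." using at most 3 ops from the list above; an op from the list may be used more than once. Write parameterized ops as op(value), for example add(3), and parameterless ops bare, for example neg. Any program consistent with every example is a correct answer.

mul(-2) | abs

Check, running the answer program on each example:
  26 -> -52 -> 52
  38 -> -76 -> 76
  -36 -> 72 -> 72
  17 -> -34 -> 34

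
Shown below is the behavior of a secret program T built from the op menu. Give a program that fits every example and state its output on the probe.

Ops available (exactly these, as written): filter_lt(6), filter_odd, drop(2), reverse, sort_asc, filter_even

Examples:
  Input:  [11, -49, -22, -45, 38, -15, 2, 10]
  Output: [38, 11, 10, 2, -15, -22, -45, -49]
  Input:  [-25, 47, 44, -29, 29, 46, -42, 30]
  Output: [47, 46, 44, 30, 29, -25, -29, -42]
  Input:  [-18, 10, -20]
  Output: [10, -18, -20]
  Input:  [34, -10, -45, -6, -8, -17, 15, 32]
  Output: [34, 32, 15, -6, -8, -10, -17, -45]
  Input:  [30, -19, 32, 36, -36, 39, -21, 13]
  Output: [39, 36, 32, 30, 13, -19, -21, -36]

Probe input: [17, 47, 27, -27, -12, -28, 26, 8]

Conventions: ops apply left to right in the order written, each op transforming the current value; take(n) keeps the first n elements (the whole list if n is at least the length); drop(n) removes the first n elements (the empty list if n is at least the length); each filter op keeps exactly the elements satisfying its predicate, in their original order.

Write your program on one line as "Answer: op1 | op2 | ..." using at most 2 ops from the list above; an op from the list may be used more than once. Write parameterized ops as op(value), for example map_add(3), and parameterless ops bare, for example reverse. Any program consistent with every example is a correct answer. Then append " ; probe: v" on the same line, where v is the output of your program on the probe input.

sort_asc | reverse ; probe: [47, 27, 26, 17, 8, -12, -27, -28]

Check, running the answer program on each example:
  [11, -49, -22, -45, 38, -15, 2, 10] -> [-49, -45, -22, -15, 2, 10, 11, 38] -> [38, 11, 10, 2, -15, -22, -45, -49]
  [-25, 47, 44, -29, 29, 46, -42, 30] -> [-42, -29, -25, 29, 30, 44, 46, 47] -> [47, 46, 44, 30, 29, -25, -29, -42]
  [-18, 10, -20] -> [-20, -18, 10] -> [10, -18, -20]
  [34, -10, -45, -6, -8, -17, 15, 32] -> [-45, -17, -10, -8, -6, 15, 32, 34] -> [34, 32, 15, -6, -8, -10, -17, -45]
  [30, -19, 32, 36, -36, 39, -21, 13] -> [-36, -21, -19, 13, 30, 32, 36, 39] -> [39, 36, 32, 30, 13, -19, -21, -36]
  probe: [17, 47, 27, -27, -12, -28, 26, 8] -> [-28, -27, -12, 8, 17, 26, 27, 47] -> [47, 27, 26, 17, 8, -12, -27, -28]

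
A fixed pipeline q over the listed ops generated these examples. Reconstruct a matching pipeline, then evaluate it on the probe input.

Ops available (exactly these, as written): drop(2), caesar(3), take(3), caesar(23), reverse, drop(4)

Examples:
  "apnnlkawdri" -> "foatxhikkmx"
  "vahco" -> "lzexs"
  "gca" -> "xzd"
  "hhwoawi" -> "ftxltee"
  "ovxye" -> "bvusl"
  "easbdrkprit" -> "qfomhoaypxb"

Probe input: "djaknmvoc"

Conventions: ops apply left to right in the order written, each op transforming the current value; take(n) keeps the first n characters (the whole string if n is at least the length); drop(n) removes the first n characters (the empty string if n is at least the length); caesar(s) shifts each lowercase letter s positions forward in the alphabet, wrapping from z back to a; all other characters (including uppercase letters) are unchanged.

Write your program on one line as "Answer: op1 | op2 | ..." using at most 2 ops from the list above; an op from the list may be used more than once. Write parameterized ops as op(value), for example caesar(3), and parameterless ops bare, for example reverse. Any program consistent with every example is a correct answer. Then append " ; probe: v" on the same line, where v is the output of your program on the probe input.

caesar(23) | reverse ; probe: "zlsjkhxga"

Check, running the answer program on each example:
  "apnnlkawdri" -> "xmkkihxtaof" -> "foatxhikkmx"
  "vahco" -> "sxezl" -> "lzexs"
  "gca" -> "dzx" -> "xzd"
  "hhwoawi" -> "eetlxtf" -> "ftxltee"
  "ovxye" -> "lsuvb" -> "bvusl"
  "easbdrkprit" -> "bxpyaohmofq" -> "qfomhoaypxb"
  probe: "djaknmvoc" -> "agxhkjslz" -> "zlsjkhxga"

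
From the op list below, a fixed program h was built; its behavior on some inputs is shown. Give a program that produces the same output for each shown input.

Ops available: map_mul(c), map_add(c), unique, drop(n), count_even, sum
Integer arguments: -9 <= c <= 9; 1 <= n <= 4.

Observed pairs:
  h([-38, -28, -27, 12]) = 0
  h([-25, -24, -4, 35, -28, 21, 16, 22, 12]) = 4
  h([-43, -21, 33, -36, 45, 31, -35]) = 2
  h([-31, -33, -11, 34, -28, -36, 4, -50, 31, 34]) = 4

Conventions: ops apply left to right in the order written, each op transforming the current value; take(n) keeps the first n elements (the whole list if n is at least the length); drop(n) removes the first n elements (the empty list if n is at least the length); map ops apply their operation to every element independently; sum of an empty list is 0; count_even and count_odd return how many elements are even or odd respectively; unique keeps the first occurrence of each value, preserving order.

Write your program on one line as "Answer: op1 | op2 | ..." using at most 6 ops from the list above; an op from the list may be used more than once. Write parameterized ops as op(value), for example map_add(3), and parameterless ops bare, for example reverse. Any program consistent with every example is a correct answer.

drop(1) | map_add(-8) | unique | drop(4) | map_mul(-8) | count_even

Check, running the answer program on each example:
  [-38, -28, -27, 12] -> [-28, -27, 12] -> [-36, -35, 4] -> [-36, -35, 4] -> [] -> [] -> 0
  [-25, -24, -4, 35, -28, 21, 16, 22, 12] -> [-24, -4, 35, -28, 21, 16, 22, 12] -> [-32, -12, 27, -36, 13, 8, 14, 4] -> [-32, -12, 27, -36, 13, 8, 14, 4] -> [13, 8, 14, 4] -> [-104, -64, -112, -32] -> 4
  [-43, -21, 33, -36, 45, 31, -35] -> [-21, 33, -36, 45, 31, -35] -> [-29, 25, -44, 37, 23, -43] -> [-29, 25, -44, 37, 23, -43] -> [23, -43] -> [-184, 344] -> 2
  [-31, -33, -11, 34, -28, -36, 4, -50, 31, 34] -> [-33, -11, 34, -28, -36, 4, -50, 31, 34] -> [-41, -19, 26, -36, -44, -4, -58, 23, 26] -> [-41, -19, 26, -36, -44, -4, -58, 23] -> [-44, -4, -58, 23] -> [352, 32, 464, -184] -> 4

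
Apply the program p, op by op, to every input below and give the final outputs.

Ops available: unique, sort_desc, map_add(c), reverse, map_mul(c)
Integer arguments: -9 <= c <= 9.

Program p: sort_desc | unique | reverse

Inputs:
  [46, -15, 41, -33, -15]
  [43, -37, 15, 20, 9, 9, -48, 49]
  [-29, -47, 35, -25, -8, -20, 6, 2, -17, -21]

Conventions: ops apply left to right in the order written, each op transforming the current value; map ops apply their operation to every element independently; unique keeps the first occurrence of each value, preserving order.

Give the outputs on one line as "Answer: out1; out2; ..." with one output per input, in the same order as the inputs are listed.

[-33, -15, 41, 46]; [-48, -37, 9, 15, 20, 43, 49]; [-47, -29, -25, -21, -20, -17, -8, 2, 6, 35]

Execution, op by op:
  [46, -15, 41, -33, -15] -> [46, 41, -15, -15, -33] -> [46, 41, -15, -33] -> [-33, -15, 41, 46]
  [43, -37, 15, 20, 9, 9, -48, 49] -> [49, 43, 20, 15, 9, 9, -37, -48] -> [49, 43, 20, 15, 9, -37, -48] -> [-48, -37, 9, 15, 20, 43, 49]
  [-29, -47, 35, -25, -8, -20, 6, 2, -17, -21] -> [35, 6, 2, -8, -17, -20, -21, -25, -29, -47] -> [35, 6, 2, -8, -17, -20, -21, -25, -29, -47] -> [-47, -29, -25, -21, -20, -17, -8, 2, 6, 35]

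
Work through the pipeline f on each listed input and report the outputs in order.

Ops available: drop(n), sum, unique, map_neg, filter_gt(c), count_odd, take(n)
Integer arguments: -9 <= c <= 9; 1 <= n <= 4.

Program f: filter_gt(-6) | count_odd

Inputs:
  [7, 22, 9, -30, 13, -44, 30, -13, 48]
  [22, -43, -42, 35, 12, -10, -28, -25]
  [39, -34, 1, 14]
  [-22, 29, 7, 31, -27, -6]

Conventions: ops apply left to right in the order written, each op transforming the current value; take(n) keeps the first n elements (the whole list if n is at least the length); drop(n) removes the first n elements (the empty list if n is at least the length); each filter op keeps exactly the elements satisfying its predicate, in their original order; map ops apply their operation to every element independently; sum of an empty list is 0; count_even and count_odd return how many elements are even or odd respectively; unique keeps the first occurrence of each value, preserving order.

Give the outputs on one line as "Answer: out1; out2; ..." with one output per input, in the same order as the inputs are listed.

3; 1; 2; 3

Execution, op by op:
  [7, 22, 9, -30, 13, -44, 30, -13, 48] -> [7, 22, 9, 13, 30, 48] -> 3
  [22, -43, -42, 35, 12, -10, -28, -25] -> [22, 35, 12] -> 1
  [39, -34, 1, 14] -> [39, 1, 14] -> 2
  [-22, 29, 7, 31, -27, -6] -> [29, 7, 31] -> 3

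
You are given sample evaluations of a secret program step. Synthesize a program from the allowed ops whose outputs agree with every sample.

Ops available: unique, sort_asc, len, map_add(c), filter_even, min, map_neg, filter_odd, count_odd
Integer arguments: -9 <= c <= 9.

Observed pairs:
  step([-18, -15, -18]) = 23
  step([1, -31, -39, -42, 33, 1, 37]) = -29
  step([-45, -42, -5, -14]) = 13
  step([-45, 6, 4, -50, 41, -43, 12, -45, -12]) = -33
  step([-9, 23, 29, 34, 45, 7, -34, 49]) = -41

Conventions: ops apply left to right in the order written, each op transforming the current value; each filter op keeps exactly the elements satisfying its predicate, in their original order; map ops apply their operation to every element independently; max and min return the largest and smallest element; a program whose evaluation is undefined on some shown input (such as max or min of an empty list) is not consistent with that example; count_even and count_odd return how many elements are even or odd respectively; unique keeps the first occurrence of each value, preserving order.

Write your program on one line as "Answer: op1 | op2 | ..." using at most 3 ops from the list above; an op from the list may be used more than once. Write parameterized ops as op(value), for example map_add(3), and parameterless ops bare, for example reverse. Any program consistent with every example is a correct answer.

map_neg | map_add(8) | min

Check, running the answer program on each example:
  [-18, -15, -18] -> [18, 15, 18] -> [26, 23, 26] -> 23
  [1, -31, -39, -42, 33, 1, 37] -> [-1, 31, 39, 42, -33, -1, -37] -> [7, 39, 47, 50, -25, 7, -29] -> -29
  [-45, -42, -5, -14] -> [45, 42, 5, 14] -> [53, 50, 13, 22] -> 13
  [-45, 6, 4, -50, 41, -43, 12, -45, -12] -> [45, -6, -4, 50, -41, 43, -12, 45, 12] -> [53, 2, 4, 58, -33, 51, -4, 53, 20] -> -33
  [-9, 23, 29, 34, 45, 7, -34, 49] -> [9, -23, -29, -34, -45, -7, 34, -49] -> [17, -15, -21, -26, -37, 1, 42, -41] -> -41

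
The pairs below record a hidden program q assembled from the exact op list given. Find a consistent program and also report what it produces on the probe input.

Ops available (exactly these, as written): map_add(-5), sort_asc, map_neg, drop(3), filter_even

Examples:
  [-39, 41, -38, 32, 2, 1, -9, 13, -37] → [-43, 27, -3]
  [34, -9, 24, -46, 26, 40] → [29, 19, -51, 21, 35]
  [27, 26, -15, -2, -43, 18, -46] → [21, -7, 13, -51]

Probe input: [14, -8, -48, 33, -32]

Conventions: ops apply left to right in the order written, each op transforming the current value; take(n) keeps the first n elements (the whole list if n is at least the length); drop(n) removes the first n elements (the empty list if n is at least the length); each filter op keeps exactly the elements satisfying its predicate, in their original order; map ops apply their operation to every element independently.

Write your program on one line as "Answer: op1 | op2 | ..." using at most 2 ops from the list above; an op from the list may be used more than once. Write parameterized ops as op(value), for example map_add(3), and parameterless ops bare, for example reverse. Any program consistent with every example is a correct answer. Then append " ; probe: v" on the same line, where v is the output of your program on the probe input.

filter_even | map_add(-5) ; probe: [9, -13, -53, -37]

Check, running the answer program on each example:
  [-39, 41, -38, 32, 2, 1, -9, 13, -37] -> [-38, 32, 2] -> [-43, 27, -3]
  [34, -9, 24, -46, 26, 40] -> [34, 24, -46, 26, 40] -> [29, 19, -51, 21, 35]
  [27, 26, -15, -2, -43, 18, -46] -> [26, -2, 18, -46] -> [21, -7, 13, -51]
  probe: [14, -8, -48, 33, -32] -> [14, -8, -48, -32] -> [9, -13, -53, -37]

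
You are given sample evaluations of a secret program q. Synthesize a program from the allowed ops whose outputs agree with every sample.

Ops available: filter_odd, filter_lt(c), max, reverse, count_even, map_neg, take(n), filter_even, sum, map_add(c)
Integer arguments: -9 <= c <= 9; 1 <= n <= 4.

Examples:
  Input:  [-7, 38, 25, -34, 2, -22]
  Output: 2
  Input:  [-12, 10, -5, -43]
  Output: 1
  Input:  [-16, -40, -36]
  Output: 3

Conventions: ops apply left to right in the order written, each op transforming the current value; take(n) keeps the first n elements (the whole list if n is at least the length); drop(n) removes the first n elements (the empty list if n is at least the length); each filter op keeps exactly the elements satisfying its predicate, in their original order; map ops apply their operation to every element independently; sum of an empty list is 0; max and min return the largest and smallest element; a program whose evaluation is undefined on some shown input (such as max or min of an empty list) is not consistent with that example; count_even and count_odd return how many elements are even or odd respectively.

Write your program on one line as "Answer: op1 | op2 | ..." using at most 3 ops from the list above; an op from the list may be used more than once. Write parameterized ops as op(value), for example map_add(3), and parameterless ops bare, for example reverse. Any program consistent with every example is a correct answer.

filter_lt(1) | count_even

Check, running the answer program on each example:
  [-7, 38, 25, -34, 2, -22] -> [-7, -34, -22] -> 2
  [-12, 10, -5, -43] -> [-12, -5, -43] -> 1
  [-16, -40, -36] -> [-16, -40, -36] -> 3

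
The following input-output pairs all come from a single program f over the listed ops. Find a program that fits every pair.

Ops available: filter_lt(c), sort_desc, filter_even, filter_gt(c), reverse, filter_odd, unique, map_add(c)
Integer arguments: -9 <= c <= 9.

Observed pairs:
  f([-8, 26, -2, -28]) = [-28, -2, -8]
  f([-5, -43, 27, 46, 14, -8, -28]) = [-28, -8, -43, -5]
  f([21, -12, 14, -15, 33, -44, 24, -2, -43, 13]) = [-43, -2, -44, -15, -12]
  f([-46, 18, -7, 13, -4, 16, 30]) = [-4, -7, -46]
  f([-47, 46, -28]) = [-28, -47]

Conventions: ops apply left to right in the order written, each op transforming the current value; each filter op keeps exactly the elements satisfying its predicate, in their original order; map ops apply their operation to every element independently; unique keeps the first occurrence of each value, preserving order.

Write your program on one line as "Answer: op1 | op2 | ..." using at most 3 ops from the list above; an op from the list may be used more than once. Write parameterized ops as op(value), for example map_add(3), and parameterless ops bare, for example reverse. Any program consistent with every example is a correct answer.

filter_lt(2) | reverse

Check, running the answer program on each example:
  [-8, 26, -2, -28] -> [-8, -2, -28] -> [-28, -2, -8]
  [-5, -43, 27, 46, 14, -8, -28] -> [-5, -43, -8, -28] -> [-28, -8, -43, -5]
  [21, -12, 14, -15, 33, -44, 24, -2, -43, 13] -> [-12, -15, -44, -2, -43] -> [-43, -2, -44, -15, -12]
  [-46, 18, -7, 13, -4, 16, 30] -> [-46, -7, -4] -> [-4, -7, -46]
  [-47, 46, -28] -> [-47, -28] -> [-28, -47]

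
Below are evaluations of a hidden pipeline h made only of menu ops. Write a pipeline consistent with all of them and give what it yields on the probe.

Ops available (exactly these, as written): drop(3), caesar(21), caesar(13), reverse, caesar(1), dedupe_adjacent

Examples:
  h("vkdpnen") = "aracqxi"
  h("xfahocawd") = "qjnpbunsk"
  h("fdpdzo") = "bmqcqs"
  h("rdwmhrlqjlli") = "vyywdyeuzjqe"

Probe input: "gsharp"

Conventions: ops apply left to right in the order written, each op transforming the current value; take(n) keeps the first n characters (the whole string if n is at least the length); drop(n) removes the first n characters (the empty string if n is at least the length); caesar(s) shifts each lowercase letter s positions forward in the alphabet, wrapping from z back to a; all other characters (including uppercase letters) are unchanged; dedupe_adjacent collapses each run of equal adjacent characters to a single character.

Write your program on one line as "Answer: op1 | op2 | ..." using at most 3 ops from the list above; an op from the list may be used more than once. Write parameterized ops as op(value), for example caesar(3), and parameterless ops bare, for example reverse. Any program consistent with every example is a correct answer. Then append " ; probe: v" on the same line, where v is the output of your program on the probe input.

caesar(13) | reverse ; probe: "cenuft"

Check, running the answer program on each example:
  "vkdpnen" -> "ixqcara" -> "aracqxi"
  "xfahocawd" -> "ksnubpnjq" -> "qjnpbunsk"
  "fdpdzo" -> "sqcqmb" -> "bmqcqs"
  "rdwmhrlqjlli" -> "eqjzueydwyyv" -> "vyywdyeuzjqe"
  probe: "gsharp" -> "tfunec" -> "cenuft"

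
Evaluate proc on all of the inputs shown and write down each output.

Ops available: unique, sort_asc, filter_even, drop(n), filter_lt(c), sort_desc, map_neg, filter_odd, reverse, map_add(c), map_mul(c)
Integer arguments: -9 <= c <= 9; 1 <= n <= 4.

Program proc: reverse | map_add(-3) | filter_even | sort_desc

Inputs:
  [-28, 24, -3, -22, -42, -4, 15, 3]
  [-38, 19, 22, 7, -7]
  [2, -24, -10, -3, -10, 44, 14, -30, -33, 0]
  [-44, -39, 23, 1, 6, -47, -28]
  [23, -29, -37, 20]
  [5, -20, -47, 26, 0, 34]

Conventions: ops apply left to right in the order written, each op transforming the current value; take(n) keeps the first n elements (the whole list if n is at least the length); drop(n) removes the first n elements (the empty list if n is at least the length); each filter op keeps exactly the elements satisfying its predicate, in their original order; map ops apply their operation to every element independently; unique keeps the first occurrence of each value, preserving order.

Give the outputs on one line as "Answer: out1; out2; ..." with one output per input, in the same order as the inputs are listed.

[12, 0, -6]; [16, 4, -10]; [-6, -36]; [20, -2, -42, -50]; [20, -32, -40]; [2, -50]

Execution, op by op:
  [-28, 24, -3, -22, -42, -4, 15, 3] -> [3, 15, -4, -42, -22, -3, 24, -28] -> [0, 12, -7, -45, -25, -6, 21, -31] -> [0, 12, -6] -> [12, 0, -6]
  [-38, 19, 22, 7, -7] -> [-7, 7, 22, 19, -38] -> [-10, 4, 19, 16, -41] -> [-10, 4, 16] -> [16, 4, -10]
  [2, -24, -10, -3, -10, 44, 14, -30, -33, 0] -> [0, -33, -30, 14, 44, -10, -3, -10, -24, 2] -> [-3, -36, -33, 11, 41, -13, -6, -13, -27, -1] -> [-36, -6] -> [-6, -36]
  [-44, -39, 23, 1, 6, -47, -28] -> [-28, -47, 6, 1, 23, -39, -44] -> [-31, -50, 3, -2, 20, -42, -47] -> [-50, -2, 20, -42] -> [20, -2, -42, -50]
  [23, -29, -37, 20] -> [20, -37, -29, 23] -> [17, -40, -32, 20] -> [-40, -32, 20] -> [20, -32, -40]
  [5, -20, -47, 26, 0, 34] -> [34, 0, 26, -47, -20, 5] -> [31, -3, 23, -50, -23, 2] -> [-50, 2] -> [2, -50]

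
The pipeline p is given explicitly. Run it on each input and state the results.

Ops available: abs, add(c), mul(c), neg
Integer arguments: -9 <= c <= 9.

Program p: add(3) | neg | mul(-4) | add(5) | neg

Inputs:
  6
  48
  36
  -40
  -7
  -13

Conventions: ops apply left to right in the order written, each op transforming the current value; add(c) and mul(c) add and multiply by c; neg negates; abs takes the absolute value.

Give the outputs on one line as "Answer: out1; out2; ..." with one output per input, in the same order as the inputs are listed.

Execution, op by op:
  6 -> 9 -> -9 -> 36 -> 41 -> -41
  48 -> 51 -> -51 -> 204 -> 209 -> -209
  36 -> 39 -> -39 -> 156 -> 161 -> -161
  -40 -> -37 -> 37 -> -148 -> -143 -> 143
  -7 -> -4 -> 4 -> -16 -> -11 -> 11
  -13 -> -10 -> 10 -> -40 -> -35 -> 35

-41; -209; -161; 143; 11; 35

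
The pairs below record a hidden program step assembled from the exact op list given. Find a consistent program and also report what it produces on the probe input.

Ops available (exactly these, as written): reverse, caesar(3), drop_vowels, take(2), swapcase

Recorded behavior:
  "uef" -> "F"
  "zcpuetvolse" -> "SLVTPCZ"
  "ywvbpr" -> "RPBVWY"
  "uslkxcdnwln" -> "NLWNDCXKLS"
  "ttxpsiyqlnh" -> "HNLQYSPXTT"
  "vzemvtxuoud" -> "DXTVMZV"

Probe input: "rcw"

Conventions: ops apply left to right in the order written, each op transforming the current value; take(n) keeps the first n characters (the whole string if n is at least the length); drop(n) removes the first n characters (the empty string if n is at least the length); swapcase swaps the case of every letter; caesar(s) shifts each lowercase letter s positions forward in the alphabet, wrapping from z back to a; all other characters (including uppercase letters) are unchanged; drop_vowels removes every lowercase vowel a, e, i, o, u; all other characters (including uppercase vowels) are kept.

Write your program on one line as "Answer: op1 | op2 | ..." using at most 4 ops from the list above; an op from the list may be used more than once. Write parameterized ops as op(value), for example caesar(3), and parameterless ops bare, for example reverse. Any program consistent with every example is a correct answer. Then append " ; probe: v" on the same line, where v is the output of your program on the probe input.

drop_vowels | reverse | swapcase ; probe: "WCR"

Check, running the answer program on each example:
  "uef" -> "f" -> "f" -> "F"
  "zcpuetvolse" -> "zcptvls" -> "slvtpcz" -> "SLVTPCZ"
  "ywvbpr" -> "ywvbpr" -> "rpbvwy" -> "RPBVWY"
  "uslkxcdnwln" -> "slkxcdnwln" -> "nlwndcxkls" -> "NLWNDCXKLS"
  "ttxpsiyqlnh" -> "ttxpsyqlnh" -> "hnlqyspxtt" -> "HNLQYSPXTT"
  "vzemvtxuoud" -> "vzmvtxd" -> "dxtvmzv" -> "DXTVMZV"
  probe: "rcw" -> "rcw" -> "wcr" -> "WCR"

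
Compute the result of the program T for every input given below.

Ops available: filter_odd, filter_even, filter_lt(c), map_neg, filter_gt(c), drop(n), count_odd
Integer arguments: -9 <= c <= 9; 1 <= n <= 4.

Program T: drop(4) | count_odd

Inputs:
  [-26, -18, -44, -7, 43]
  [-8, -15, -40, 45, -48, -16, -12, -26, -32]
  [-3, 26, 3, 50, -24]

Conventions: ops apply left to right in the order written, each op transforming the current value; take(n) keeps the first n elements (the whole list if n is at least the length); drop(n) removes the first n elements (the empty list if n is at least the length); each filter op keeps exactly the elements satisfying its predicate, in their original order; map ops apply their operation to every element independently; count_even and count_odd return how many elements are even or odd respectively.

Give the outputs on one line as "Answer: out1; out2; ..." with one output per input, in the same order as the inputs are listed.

Execution, op by op:
  [-26, -18, -44, -7, 43] -> [43] -> 1
  [-8, -15, -40, 45, -48, -16, -12, -26, -32] -> [-48, -16, -12, -26, -32] -> 0
  [-3, 26, 3, 50, -24] -> [-24] -> 0

1; 0; 0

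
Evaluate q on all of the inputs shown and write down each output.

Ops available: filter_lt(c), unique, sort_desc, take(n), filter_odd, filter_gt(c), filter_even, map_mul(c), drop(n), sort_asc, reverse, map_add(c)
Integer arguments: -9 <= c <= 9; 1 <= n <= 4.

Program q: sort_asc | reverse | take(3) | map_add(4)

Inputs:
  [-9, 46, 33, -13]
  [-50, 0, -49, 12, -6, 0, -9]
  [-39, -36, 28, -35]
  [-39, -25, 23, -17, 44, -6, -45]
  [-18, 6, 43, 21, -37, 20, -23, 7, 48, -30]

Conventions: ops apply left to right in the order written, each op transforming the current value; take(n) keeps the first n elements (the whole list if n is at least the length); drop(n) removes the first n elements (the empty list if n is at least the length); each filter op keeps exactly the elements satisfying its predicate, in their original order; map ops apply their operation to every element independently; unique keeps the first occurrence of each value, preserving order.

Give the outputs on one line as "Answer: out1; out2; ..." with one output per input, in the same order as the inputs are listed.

Execution, op by op:
  [-9, 46, 33, -13] -> [-13, -9, 33, 46] -> [46, 33, -9, -13] -> [46, 33, -9] -> [50, 37, -5]
  [-50, 0, -49, 12, -6, 0, -9] -> [-50, -49, -9, -6, 0, 0, 12] -> [12, 0, 0, -6, -9, -49, -50] -> [12, 0, 0] -> [16, 4, 4]
  [-39, -36, 28, -35] -> [-39, -36, -35, 28] -> [28, -35, -36, -39] -> [28, -35, -36] -> [32, -31, -32]
  [-39, -25, 23, -17, 44, -6, -45] -> [-45, -39, -25, -17, -6, 23, 44] -> [44, 23, -6, -17, -25, -39, -45] -> [44, 23, -6] -> [48, 27, -2]
  [-18, 6, 43, 21, -37, 20, -23, 7, 48, -30] -> [-37, -30, -23, -18, 6, 7, 20, 21, 43, 48] -> [48, 43, 21, 20, 7, 6, -18, -23, -30, -37] -> [48, 43, 21] -> [52, 47, 25]

[50, 37, -5]; [16, 4, 4]; [32, -31, -32]; [48, 27, -2]; [52, 47, 25]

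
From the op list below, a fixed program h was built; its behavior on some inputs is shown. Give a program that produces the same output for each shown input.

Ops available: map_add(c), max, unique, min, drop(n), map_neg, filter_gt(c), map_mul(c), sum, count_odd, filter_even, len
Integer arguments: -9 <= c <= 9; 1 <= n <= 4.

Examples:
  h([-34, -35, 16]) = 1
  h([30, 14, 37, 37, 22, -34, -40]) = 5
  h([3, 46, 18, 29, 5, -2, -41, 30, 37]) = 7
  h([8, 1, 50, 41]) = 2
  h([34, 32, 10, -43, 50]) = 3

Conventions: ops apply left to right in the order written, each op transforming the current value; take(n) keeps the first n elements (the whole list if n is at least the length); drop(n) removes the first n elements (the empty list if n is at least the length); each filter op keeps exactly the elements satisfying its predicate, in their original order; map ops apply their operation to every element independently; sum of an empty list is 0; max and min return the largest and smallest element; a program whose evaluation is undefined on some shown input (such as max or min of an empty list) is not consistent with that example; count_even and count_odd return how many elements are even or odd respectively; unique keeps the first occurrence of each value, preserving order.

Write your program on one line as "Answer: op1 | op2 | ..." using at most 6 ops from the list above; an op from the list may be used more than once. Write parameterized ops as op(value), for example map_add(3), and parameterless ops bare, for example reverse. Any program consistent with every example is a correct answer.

drop(2) | map_mul(-6) | map_mul(-6) | map_add(5) | len

Check, running the answer program on each example:
  [-34, -35, 16] -> [16] -> [-96] -> [576] -> [581] -> 1
  [30, 14, 37, 37, 22, -34, -40] -> [37, 37, 22, -34, -40] -> [-222, -222, -132, 204, 240] -> [1332, 1332, 792, -1224, -1440] -> [1337, 1337, 797, -1219, -1435] -> 5
  [3, 46, 18, 29, 5, -2, -41, 30, 37] -> [18, 29, 5, -2, -41, 30, 37] -> [-108, -174, -30, 12, 246, -180, -222] -> [648, 1044, 180, -72, -1476, 1080, 1332] -> [653, 1049, 185, -67, -1471, 1085, 1337] -> 7
  [8, 1, 50, 41] -> [50, 41] -> [-300, -246] -> [1800, 1476] -> [1805, 1481] -> 2
  [34, 32, 10, -43, 50] -> [10, -43, 50] -> [-60, 258, -300] -> [360, -1548, 1800] -> [365, -1543, 1805] -> 3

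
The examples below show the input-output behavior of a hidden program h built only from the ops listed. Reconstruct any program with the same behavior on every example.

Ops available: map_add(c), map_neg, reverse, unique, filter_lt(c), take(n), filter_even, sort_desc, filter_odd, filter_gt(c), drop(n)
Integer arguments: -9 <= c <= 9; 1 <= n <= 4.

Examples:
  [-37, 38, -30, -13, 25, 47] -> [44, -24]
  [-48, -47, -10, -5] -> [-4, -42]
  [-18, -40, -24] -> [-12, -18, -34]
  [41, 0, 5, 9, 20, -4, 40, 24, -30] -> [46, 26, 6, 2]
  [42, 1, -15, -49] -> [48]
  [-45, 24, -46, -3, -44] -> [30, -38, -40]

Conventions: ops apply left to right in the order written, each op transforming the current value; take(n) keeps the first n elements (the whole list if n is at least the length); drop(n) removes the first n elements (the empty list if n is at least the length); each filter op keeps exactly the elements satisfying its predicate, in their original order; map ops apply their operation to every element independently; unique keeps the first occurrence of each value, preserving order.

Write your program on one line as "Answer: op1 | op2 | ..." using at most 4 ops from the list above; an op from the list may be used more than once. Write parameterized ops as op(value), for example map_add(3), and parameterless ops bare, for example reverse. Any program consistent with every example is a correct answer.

map_add(6) | filter_even | take(4) | sort_desc

Check, running the answer program on each example:
  [-37, 38, -30, -13, 25, 47] -> [-31, 44, -24, -7, 31, 53] -> [44, -24] -> [44, -24] -> [44, -24]
  [-48, -47, -10, -5] -> [-42, -41, -4, 1] -> [-42, -4] -> [-42, -4] -> [-4, -42]
  [-18, -40, -24] -> [-12, -34, -18] -> [-12, -34, -18] -> [-12, -34, -18] -> [-12, -18, -34]
  [41, 0, 5, 9, 20, -4, 40, 24, -30] -> [47, 6, 11, 15, 26, 2, 46, 30, -24] -> [6, 26, 2, 46, 30, -24] -> [6, 26, 2, 46] -> [46, 26, 6, 2]
  [42, 1, -15, -49] -> [48, 7, -9, -43] -> [48] -> [48] -> [48]
  [-45, 24, -46, -3, -44] -> [-39, 30, -40, 3, -38] -> [30, -40, -38] -> [30, -40, -38] -> [30, -38, -40]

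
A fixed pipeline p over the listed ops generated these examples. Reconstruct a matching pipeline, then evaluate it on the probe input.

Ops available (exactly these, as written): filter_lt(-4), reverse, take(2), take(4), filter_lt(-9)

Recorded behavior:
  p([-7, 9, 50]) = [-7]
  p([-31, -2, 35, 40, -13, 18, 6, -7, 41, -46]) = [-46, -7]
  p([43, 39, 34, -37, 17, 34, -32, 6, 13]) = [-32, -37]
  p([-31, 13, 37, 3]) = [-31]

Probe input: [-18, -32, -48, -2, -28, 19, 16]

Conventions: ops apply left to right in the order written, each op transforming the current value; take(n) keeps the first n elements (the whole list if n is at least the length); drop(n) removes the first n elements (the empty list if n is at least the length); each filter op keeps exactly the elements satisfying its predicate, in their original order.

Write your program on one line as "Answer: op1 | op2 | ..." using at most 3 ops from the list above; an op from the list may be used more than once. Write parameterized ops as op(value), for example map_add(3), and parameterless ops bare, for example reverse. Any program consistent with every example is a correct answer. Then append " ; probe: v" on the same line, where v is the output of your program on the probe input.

filter_lt(-4) | reverse | take(2) ; probe: [-28, -48]

Check, running the answer program on each example:
  [-7, 9, 50] -> [-7] -> [-7] -> [-7]
  [-31, -2, 35, 40, -13, 18, 6, -7, 41, -46] -> [-31, -13, -7, -46] -> [-46, -7, -13, -31] -> [-46, -7]
  [43, 39, 34, -37, 17, 34, -32, 6, 13] -> [-37, -32] -> [-32, -37] -> [-32, -37]
  [-31, 13, 37, 3] -> [-31] -> [-31] -> [-31]
  probe: [-18, -32, -48, -2, -28, 19, 16] -> [-18, -32, -48, -28] -> [-28, -48, -32, -18] -> [-28, -48]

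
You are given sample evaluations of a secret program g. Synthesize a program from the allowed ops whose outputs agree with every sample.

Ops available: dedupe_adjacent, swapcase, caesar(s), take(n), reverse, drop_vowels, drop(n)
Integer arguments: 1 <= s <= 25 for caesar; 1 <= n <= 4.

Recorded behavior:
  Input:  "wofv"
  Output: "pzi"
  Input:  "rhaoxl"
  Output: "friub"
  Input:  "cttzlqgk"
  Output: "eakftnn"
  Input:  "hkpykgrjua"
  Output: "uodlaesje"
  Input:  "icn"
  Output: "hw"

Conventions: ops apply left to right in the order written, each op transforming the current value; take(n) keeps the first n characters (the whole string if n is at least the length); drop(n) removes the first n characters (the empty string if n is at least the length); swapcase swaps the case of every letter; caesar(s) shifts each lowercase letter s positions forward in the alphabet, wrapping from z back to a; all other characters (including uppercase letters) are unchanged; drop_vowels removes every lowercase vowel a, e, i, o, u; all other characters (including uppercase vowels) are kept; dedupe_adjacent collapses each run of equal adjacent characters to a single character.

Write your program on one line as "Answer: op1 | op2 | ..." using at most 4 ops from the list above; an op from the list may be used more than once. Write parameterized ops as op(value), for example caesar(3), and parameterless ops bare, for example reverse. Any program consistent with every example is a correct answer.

drop(1) | reverse | caesar(1) | caesar(19)

Check, running the answer program on each example:
  "wofv" -> "ofv" -> "vfo" -> "wgp" -> "pzi"
  "rhaoxl" -> "haoxl" -> "lxoah" -> "mypbi" -> "friub"
  "cttzlqgk" -> "ttzlqgk" -> "kgqlztt" -> "lhrmauu" -> "eakftnn"
  "hkpykgrjua" -> "kpykgrjua" -> "aujrgkypk" -> "bvkshlzql" -> "uodlaesje"
  "icn" -> "cn" -> "nc" -> "od" -> "hw"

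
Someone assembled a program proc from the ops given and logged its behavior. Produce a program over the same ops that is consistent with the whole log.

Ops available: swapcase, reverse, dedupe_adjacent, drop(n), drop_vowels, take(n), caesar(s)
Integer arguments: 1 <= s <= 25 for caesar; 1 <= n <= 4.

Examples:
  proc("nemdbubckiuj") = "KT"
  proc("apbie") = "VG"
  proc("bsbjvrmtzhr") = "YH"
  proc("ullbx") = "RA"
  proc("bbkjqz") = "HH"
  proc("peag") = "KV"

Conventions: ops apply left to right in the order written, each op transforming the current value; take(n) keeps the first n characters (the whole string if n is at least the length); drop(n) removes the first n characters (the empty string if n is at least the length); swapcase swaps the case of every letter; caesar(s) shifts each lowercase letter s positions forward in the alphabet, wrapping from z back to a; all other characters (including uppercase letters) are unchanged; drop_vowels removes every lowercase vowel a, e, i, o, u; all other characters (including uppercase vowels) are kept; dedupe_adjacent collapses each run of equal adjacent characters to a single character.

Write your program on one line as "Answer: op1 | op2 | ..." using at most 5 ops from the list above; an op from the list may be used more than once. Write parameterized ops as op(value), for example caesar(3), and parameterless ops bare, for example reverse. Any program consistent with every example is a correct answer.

caesar(6) | take(2) | reverse | swapcase

Check, running the answer program on each example:
  "nemdbubckiuj" -> "tksjhahiqoap" -> "tk" -> "kt" -> "KT"
  "apbie" -> "gvhok" -> "gv" -> "vg" -> "VG"
  "bsbjvrmtzhr" -> "hyhpbxszfnx" -> "hy" -> "yh" -> "YH"
  "ullbx" -> "arrhd" -> "ar" -> "ra" -> "RA"
  "bbkjqz" -> "hhqpwf" -> "hh" -> "hh" -> "HH"
  "peag" -> "vkgm" -> "vk" -> "kv" -> "KV"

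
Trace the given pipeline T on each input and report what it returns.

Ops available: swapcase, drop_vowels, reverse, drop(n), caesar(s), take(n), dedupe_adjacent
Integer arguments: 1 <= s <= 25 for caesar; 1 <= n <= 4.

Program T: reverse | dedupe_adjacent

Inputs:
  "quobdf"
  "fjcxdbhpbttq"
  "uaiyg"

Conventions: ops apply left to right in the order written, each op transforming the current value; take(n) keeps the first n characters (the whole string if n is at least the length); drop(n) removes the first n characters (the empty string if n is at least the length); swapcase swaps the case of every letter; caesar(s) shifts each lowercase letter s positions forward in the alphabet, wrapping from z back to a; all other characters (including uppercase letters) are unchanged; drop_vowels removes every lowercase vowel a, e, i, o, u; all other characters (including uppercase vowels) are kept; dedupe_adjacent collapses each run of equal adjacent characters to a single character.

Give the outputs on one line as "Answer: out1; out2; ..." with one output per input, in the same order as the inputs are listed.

"fdbouq"; "qtbphbdxcjf"; "gyiau"

Execution, op by op:
  "quobdf" -> "fdbouq" -> "fdbouq"
  "fjcxdbhpbttq" -> "qttbphbdxcjf" -> "qtbphbdxcjf"
  "uaiyg" -> "gyiau" -> "gyiau"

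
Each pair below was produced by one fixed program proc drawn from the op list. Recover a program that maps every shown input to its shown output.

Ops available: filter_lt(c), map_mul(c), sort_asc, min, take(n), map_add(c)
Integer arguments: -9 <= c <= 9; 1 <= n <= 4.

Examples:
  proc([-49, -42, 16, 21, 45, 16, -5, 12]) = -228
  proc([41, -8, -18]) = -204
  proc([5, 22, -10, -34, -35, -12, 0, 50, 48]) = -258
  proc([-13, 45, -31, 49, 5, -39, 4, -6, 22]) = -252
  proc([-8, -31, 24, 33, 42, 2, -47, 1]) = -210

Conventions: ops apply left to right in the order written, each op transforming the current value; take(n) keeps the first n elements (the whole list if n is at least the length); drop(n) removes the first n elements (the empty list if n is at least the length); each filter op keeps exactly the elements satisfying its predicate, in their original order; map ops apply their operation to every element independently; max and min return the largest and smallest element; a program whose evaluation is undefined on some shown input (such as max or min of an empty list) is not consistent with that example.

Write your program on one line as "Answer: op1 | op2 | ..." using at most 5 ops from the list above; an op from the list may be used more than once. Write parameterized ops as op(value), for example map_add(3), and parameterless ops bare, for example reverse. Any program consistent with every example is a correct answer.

sort_asc | map_add(-7) | map_mul(-6) | min

Check, running the answer program on each example:
  [-49, -42, 16, 21, 45, 16, -5, 12] -> [-49, -42, -5, 12, 16, 16, 21, 45] -> [-56, -49, -12, 5, 9, 9, 14, 38] -> [336, 294, 72, -30, -54, -54, -84, -228] -> -228
  [41, -8, -18] -> [-18, -8, 41] -> [-25, -15, 34] -> [150, 90, -204] -> -204
  [5, 22, -10, -34, -35, -12, 0, 50, 48] -> [-35, -34, -12, -10, 0, 5, 22, 48, 50] -> [-42, -41, -19, -17, -7, -2, 15, 41, 43] -> [252, 246, 114, 102, 42, 12, -90, -246, -258] -> -258
  [-13, 45, -31, 49, 5, -39, 4, -6, 22] -> [-39, -31, -13, -6, 4, 5, 22, 45, 49] -> [-46, -38, -20, -13, -3, -2, 15, 38, 42] -> [276, 228, 120, 78, 18, 12, -90, -228, -252] -> -252
  [-8, -31, 24, 33, 42, 2, -47, 1] -> [-47, -31, -8, 1, 2, 24, 33, 42] -> [-54, -38, -15, -6, -5, 17, 26, 35] -> [324, 228, 90, 36, 30, -102, -156, -210] -> -210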